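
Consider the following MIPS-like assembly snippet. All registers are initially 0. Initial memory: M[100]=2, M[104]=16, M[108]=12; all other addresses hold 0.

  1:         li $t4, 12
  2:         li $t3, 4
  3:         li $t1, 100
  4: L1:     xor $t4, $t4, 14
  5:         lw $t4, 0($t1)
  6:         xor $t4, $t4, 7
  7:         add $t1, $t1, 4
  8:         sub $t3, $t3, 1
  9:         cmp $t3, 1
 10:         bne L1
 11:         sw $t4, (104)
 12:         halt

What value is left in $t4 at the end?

11

after li $t4, 12: $t4=12
after li $t3, 4: $t3=4
after li $t1, 100: $t1=100
after xor $t4, $t4, 14: $t4=12^14=2
after lw $t4, 0($t1): $t4=M[100]=2
after xor $t4, $t4, 7: $t4=2^7=5
after add $t1, $t1, 4: $t1=100+4=104
after sub $t3, $t3, 1: $t3=4-1=3
cmp $t3, 1  (cmp 3,1)
bne L1: taken
after xor $t4, $t4, 14: $t4=5^14=11
after lw $t4, 0($t1): $t4=M[104]=16
after xor $t4, $t4, 7: $t4=16^7=23
after add $t1, $t1, 4: $t1=104+4=108
after sub $t3, $t3, 1: $t3=3-1=2
cmp $t3, 1  (cmp 2,1)
bne L1: taken
after xor $t4, $t4, 14: $t4=23^14=25
after lw $t4, 0($t1): $t4=M[108]=12
after xor $t4, $t4, 7: $t4=12^7=11
after add $t1, $t1, 4: $t1=108+4=112
after sub $t3, $t3, 1: $t3=2-1=1
cmp $t3, 1  (cmp 1,1)
bne L1: not taken
sw $t4, (104) → M[104]=11
halt.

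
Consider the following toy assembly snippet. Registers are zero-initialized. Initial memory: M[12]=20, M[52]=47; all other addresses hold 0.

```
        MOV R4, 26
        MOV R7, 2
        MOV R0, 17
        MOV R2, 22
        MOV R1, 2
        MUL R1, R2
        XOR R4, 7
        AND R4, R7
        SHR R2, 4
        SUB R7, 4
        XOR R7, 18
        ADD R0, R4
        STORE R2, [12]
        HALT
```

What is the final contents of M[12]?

1

MOV R4, 26 → R4=26
MOV R7, 2 → R7=2
MOV R0, 17 → R0=17
MOV R2, 22 → R2=22
MOV R1, 2 → R1=2
MUL R1, R2 → R1=2*22=44
XOR R4, 7 → R4=26^7=29
AND R4, R7 → R4=29&2=0
SHR R2, 4 → R2=22>>4=1
SUB R7, 4 → R7=2-4=-2
XOR R7, 18 → R7=(-2)^18=-20
ADD R0, R4 → R0=17+0=17
STORE R2, [12] → M[12]=1
halt.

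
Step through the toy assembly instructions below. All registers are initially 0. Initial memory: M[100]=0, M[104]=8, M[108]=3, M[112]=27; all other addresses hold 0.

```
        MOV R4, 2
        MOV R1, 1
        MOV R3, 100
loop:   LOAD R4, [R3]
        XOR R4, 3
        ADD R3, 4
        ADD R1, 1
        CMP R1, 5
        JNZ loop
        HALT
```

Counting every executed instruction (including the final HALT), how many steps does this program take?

28

R4=2
R1=1
R3=100
R4=M[100]=0
R4=0^3=3
R3=100+4=104
R1=1+1=2
CMP R1, 5  (cmp 2,5)
JNZ loop: taken
R4=M[104]=8
R4=8^3=11
R3=104+4=108
R1=2+1=3
CMP R1, 5  (cmp 3,5)
JNZ loop: taken
R4=M[108]=3
R4=3^3=0
R3=108+4=112
R1=3+1=4
CMP R1, 5  (cmp 4,5)
JNZ loop: taken
R4=M[112]=27
R4=27^3=24
R3=112+4=116
R1=4+1=5
CMP R1, 5  (cmp 5,5)
JNZ loop: not taken
halt.
Total executed instructions: 28.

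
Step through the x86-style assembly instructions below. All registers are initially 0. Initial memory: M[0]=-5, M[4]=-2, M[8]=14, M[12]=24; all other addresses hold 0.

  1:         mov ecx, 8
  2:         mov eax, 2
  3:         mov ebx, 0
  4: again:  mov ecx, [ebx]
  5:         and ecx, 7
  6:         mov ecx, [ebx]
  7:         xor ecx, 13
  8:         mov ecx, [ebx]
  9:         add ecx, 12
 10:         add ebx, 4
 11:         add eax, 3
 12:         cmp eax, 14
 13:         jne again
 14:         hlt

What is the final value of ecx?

36

after mov ecx, 8: ecx=8
after mov eax, 2: eax=2
after mov ebx, 0: ebx=0
after mov ecx, [ebx]: ecx=M[0]=-5
after and ecx, 7: ecx=(-5)&7=3
after mov ecx, [ebx]: ecx=M[0]=-5
after xor ecx, 13: ecx=(-5)^13=-10
after mov ecx, [ebx]: ecx=M[0]=-5
after add ecx, 12: ecx=(-5)+12=7
after add ebx, 4: ebx=0+4=4
after add eax, 3: eax=2+3=5
cmp eax, 14  (cmp 5,14)
jne again: taken
after mov ecx, [ebx]: ecx=M[4]=-2
after and ecx, 7: ecx=(-2)&7=6
after mov ecx, [ebx]: ecx=M[4]=-2
after xor ecx, 13: ecx=(-2)^13=-13
after mov ecx, [ebx]: ecx=M[4]=-2
after add ecx, 12: ecx=(-2)+12=10
after add ebx, 4: ebx=4+4=8
after add eax, 3: eax=5+3=8
cmp eax, 14  (cmp 8,14)
jne again: taken
after mov ecx, [ebx]: ecx=M[8]=14
after and ecx, 7: ecx=14&7=6
after mov ecx, [ebx]: ecx=M[8]=14
after xor ecx, 13: ecx=14^13=3
after mov ecx, [ebx]: ecx=M[8]=14
after add ecx, 12: ecx=14+12=26
after add ebx, 4: ebx=8+4=12
after add eax, 3: eax=8+3=11
cmp eax, 14  (cmp 11,14)
jne again: taken
after mov ecx, [ebx]: ecx=M[12]=24
after and ecx, 7: ecx=24&7=0
after mov ecx, [ebx]: ecx=M[12]=24
after xor ecx, 13: ecx=24^13=21
after mov ecx, [ebx]: ecx=M[12]=24
after add ecx, 12: ecx=24+12=36
after add ebx, 4: ebx=12+4=16
after add eax, 3: eax=11+3=14
cmp eax, 14  (cmp 14,14)
jne again: not taken
halt.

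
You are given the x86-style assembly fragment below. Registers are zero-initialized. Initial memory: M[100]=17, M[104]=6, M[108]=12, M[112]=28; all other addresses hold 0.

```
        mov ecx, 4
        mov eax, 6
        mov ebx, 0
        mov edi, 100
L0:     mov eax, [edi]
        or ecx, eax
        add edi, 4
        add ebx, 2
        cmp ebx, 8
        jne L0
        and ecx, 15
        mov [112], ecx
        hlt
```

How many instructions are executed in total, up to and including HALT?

after mov ecx, 4: ecx=4
after mov eax, 6: eax=6
after mov ebx, 0: ebx=0
after mov edi, 100: edi=100
after mov eax, [edi]: eax=M[100]=17
after or ecx, eax: ecx=4|17=21
after add edi, 4: edi=100+4=104
after add ebx, 2: ebx=0+2=2
cmp ebx, 8  (cmp 2,8)
jne L0: taken
after mov eax, [edi]: eax=M[104]=6
after or ecx, eax: ecx=21|6=23
after add edi, 4: edi=104+4=108
after add ebx, 2: ebx=2+2=4
cmp ebx, 8  (cmp 4,8)
jne L0: taken
after mov eax, [edi]: eax=M[108]=12
after or ecx, eax: ecx=23|12=31
after add edi, 4: edi=108+4=112
after add ebx, 2: ebx=4+2=6
cmp ebx, 8  (cmp 6,8)
jne L0: taken
after mov eax, [edi]: eax=M[112]=28
after or ecx, eax: ecx=31|28=31
after add edi, 4: edi=112+4=116
after add ebx, 2: ebx=6+2=8
cmp ebx, 8  (cmp 8,8)
jne L0: not taken
after and ecx, 15: ecx=31&15=15
mov [112], ecx → M[112]=15
halt.
Total executed instructions: 31.

31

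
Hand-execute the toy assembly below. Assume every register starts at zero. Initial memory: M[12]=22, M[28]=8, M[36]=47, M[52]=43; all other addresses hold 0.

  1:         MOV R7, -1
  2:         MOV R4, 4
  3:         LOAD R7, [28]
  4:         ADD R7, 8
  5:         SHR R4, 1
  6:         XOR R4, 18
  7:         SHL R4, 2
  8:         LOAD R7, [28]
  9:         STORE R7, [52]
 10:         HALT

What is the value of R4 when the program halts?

MOV R7, -1 → R7=-1
MOV R4, 4 → R4=4
LOAD R7, [28] → R7=M[28]=8
ADD R7, 8 → R7=8+8=16
SHR R4, 1 → R4=4>>1=2
XOR R4, 18 → R4=2^18=16
SHL R4, 2 → R4=16<<2=64
LOAD R7, [28] → R7=M[28]=8
STORE R7, [52] → M[52]=8
halt.

64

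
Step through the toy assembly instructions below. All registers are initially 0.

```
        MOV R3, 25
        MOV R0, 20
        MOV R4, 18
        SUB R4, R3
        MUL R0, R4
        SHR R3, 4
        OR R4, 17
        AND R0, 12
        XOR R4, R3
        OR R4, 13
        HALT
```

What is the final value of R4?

MOV R3, 25 → R3=25
MOV R0, 20 → R0=20
MOV R4, 18 → R4=18
SUB R4, R3 → R4=18-25=-7
MUL R0, R4 → R0=20*(-7)=-140
SHR R3, 4 → R3=25>>4=1
OR R4, 17 → R4=(-7)|17=-7
AND R0, 12 → R0=(-140)&12=4
XOR R4, R3 → R4=(-7)^1=-8
OR R4, 13 → R4=(-8)|13=-3
halt.

-3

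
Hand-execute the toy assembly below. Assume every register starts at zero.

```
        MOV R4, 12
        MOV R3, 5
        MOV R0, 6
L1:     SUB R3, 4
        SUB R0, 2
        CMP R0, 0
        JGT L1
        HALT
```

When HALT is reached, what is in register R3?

MOV R4, 12 → R4=12
MOV R3, 5 → R3=5
MOV R0, 6 → R0=6
SUB R3, 4 → R3=5-4=1
SUB R0, 2 → R0=6-2=4
CMP R0, 0  (cmp 4,0)
JGT L1: taken
SUB R3, 4 → R3=1-4=-3
SUB R0, 2 → R0=4-2=2
CMP R0, 0  (cmp 2,0)
JGT L1: taken
SUB R3, 4 → R3=(-3)-4=-7
SUB R0, 2 → R0=2-2=0
CMP R0, 0  (cmp 0,0)
JGT L1: not taken
halt.

-7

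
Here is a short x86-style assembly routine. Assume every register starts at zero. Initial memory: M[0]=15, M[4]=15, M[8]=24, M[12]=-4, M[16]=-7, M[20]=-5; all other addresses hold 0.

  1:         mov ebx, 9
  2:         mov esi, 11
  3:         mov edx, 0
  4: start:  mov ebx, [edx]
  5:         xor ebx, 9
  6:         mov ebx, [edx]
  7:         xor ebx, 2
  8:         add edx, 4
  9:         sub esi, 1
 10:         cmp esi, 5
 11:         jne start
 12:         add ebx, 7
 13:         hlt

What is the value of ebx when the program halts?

0

mov ebx, 9 → ebx=9
mov esi, 11 → esi=11
mov edx, 0 → edx=0
mov ebx, [edx] → ebx=M[0]=15
xor ebx, 9 → ebx=15^9=6
mov ebx, [edx] → ebx=M[0]=15
xor ebx, 2 → ebx=15^2=13
add edx, 4 → edx=0+4=4
sub esi, 1 → esi=11-1=10
cmp esi, 5  (cmp 10,5)
jne start: taken
mov ebx, [edx] → ebx=M[4]=15
xor ebx, 9 → ebx=15^9=6
mov ebx, [edx] → ebx=M[4]=15
xor ebx, 2 → ebx=15^2=13
add edx, 4 → edx=4+4=8
sub esi, 1 → esi=10-1=9
cmp esi, 5  (cmp 9,5)
jne start: taken
mov ebx, [edx] → ebx=M[8]=24
xor ebx, 9 → ebx=24^9=17
mov ebx, [edx] → ebx=M[8]=24
xor ebx, 2 → ebx=24^2=26
add edx, 4 → edx=8+4=12
sub esi, 1 → esi=9-1=8
cmp esi, 5  (cmp 8,5)
jne start: taken
mov ebx, [edx] → ebx=M[12]=-4
xor ebx, 9 → ebx=(-4)^9=-11
mov ebx, [edx] → ebx=M[12]=-4
xor ebx, 2 → ebx=(-4)^2=-2
add edx, 4 → edx=12+4=16
sub esi, 1 → esi=8-1=7
cmp esi, 5  (cmp 7,5)
jne start: taken
mov ebx, [edx] → ebx=M[16]=-7
xor ebx, 9 → ebx=(-7)^9=-16
mov ebx, [edx] → ebx=M[16]=-7
xor ebx, 2 → ebx=(-7)^2=-5
add edx, 4 → edx=16+4=20
sub esi, 1 → esi=7-1=6
cmp esi, 5  (cmp 6,5)
jne start: taken
mov ebx, [edx] → ebx=M[20]=-5
xor ebx, 9 → ebx=(-5)^9=-14
mov ebx, [edx] → ebx=M[20]=-5
xor ebx, 2 → ebx=(-5)^2=-7
add edx, 4 → edx=20+4=24
sub esi, 1 → esi=6-1=5
cmp esi, 5  (cmp 5,5)
jne start: not taken
add ebx, 7 → ebx=(-7)+7=0
halt.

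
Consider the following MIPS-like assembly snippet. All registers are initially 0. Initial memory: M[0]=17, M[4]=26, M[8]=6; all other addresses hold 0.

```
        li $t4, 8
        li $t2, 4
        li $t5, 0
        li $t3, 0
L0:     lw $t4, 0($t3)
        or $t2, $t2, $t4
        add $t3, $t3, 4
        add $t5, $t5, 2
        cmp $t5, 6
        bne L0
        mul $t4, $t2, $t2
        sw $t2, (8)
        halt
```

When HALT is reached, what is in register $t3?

12

$t4=8
$t2=4
$t5=0
$t3=0
$t4=M[0]=17
$t2=4|17=21
$t3=0+4=4
$t5=0+2=2
cmp $t5, 6  (cmp 2,6)
bne L0: taken
$t4=M[4]=26
$t2=21|26=31
$t3=4+4=8
$t5=2+2=4
cmp $t5, 6  (cmp 4,6)
bne L0: taken
$t4=M[8]=6
$t2=31|6=31
$t3=8+4=12
$t5=4+2=6
cmp $t5, 6  (cmp 6,6)
bne L0: not taken
$t4=31*31=961
sw $t2, (8) → M[8]=31
halt.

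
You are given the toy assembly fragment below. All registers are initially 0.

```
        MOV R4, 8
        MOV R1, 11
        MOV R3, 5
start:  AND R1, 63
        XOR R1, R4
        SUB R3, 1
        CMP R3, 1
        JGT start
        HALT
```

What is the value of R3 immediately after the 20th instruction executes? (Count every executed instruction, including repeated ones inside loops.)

2

R4=8
R1=11
R3=5
R1=11&63=11
R1=11^8=3
R3=5-1=4
CMP R3, 1  (cmp 4,1)
JGT start: taken
R1=3&63=3
R1=3^8=11
R3=4-1=3
CMP R3, 1  (cmp 3,1)
JGT start: taken
R1=11&63=11
R1=11^8=3
R3=3-1=2
CMP R3, 1  (cmp 2,1)
JGT start: taken
R1=3&63=3
R1=3^8=11
After step 20: R3 = 2.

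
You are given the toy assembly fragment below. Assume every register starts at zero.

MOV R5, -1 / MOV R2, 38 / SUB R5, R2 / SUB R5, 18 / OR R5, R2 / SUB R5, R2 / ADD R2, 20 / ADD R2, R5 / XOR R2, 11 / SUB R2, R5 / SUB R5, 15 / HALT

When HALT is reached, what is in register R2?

47

after MOV R5, -1: R5=-1
after MOV R2, 38: R2=38
after SUB R5, R2: R5=(-1)-38=-39
after SUB R5, 18: R5=(-39)-18=-57
after OR R5, R2: R5=(-57)|38=-25
after SUB R5, R2: R5=(-25)-38=-63
after ADD R2, 20: R2=38+20=58
after ADD R2, R5: R2=58+(-63)=-5
after XOR R2, 11: R2=(-5)^11=-16
after SUB R2, R5: R2=(-16)-(-63)=47
after SUB R5, 15: R5=(-63)-15=-78
halt.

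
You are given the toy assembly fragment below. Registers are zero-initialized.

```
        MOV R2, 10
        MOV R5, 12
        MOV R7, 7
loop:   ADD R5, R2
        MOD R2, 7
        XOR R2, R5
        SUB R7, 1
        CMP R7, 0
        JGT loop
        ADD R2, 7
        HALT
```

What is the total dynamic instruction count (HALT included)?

47

R2=10
R5=12
R7=7
R5=12+10=22
R2=10%7=3
R2=3^22=21
R7=7-1=6
CMP R7, 0  (cmp 6,0)
JGT loop: taken
R5=22+21=43
R2=21%7=0
R2=0^43=43
R7=6-1=5
CMP R7, 0  (cmp 5,0)
JGT loop: taken
R5=43+43=86
R2=43%7=1
R2=1^86=87
R7=5-1=4
CMP R7, 0  (cmp 4,0)
JGT loop: taken
R5=86+87=173
R2=87%7=3
R2=3^173=174
R7=4-1=3
CMP R7, 0  (cmp 3,0)
JGT loop: taken
R5=173+174=347
R2=174%7=6
R2=6^347=349
R7=3-1=2
CMP R7, 0  (cmp 2,0)
JGT loop: taken
R5=347+349=696
R2=349%7=6
R2=6^696=702
R7=2-1=1
CMP R7, 0  (cmp 1,0)
JGT loop: taken
R5=696+702=1398
R2=702%7=2
R2=2^1398=1396
R7=1-1=0
CMP R7, 0  (cmp 0,0)
JGT loop: not taken
R2=1396+7=1403
halt.
Total executed instructions: 47.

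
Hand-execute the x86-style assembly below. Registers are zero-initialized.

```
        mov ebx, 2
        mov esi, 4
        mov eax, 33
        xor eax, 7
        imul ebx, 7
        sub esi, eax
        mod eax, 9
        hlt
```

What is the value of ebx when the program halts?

after mov ebx, 2: ebx=2
after mov esi, 4: esi=4
after mov eax, 33: eax=33
after xor eax, 7: eax=33^7=38
after imul ebx, 7: ebx=2*7=14
after sub esi, eax: esi=4-38=-34
after mod eax, 9: eax=38%9=2
halt.

14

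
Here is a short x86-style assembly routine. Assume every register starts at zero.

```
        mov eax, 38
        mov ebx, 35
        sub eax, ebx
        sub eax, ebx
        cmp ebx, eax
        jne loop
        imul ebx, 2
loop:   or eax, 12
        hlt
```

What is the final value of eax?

-20

eax=38
ebx=35
eax=38-35=3
eax=3-35=-32
cmp ebx, eax  (cmp 35,-32)
jne loop: taken
eax=(-32)|12=-20
halt.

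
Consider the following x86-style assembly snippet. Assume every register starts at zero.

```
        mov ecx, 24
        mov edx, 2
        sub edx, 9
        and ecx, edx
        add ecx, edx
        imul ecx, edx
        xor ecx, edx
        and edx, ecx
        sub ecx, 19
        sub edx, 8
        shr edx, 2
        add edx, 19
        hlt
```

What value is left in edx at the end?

45

mov ecx, 24 → ecx=24
mov edx, 2 → edx=2
sub edx, 9 → edx=2-9=-7
and ecx, edx → ecx=24&(-7)=24
add ecx, edx → ecx=24+(-7)=17
imul ecx, edx → ecx=17*(-7)=-119
xor ecx, edx → ecx=(-119)^(-7)=112
and edx, ecx → edx=(-7)&112=112
sub ecx, 19 → ecx=112-19=93
sub edx, 8 → edx=112-8=104
shr edx, 2 → edx=104>>2=26
add edx, 19 → edx=26+19=45
halt.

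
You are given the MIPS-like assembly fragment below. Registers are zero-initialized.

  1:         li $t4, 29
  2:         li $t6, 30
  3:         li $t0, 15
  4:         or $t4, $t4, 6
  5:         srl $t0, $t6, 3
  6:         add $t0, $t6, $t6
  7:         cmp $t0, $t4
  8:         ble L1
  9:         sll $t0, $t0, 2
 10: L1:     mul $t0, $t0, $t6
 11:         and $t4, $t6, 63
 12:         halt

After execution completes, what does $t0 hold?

7200

$t4=29
$t6=30
$t0=15
$t4=29|6=31
$t0=30>>3=3
$t0=30+30=60
cmp $t0, $t4  (cmp 60,31)
ble L1: not taken
$t0=60<<2=240
$t0=240*30=7200
$t4=30&63=30
halt.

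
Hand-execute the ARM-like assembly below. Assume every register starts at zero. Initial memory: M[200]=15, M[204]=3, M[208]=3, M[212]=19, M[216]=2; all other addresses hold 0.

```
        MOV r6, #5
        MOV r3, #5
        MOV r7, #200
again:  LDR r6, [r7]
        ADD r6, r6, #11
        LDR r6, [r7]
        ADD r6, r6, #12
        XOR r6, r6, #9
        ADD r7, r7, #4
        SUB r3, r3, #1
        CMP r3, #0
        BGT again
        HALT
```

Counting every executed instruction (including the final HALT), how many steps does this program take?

after MOV r6, #5: r6=5
after MOV r3, #5: r3=5
after MOV r7, #200: r7=200
after LDR r6, [r7]: r6=M[200]=15
after ADD r6, r6, #11: r6=15+11=26
after LDR r6, [r7]: r6=M[200]=15
after ADD r6, r6, #12: r6=15+12=27
after XOR r6, r6, #9: r6=27^9=18
after ADD r7, r7, #4: r7=200+4=204
after SUB r3, r3, #1: r3=5-1=4
CMP r3, #0  (cmp 4,0)
BGT again: taken
after LDR r6, [r7]: r6=M[204]=3
after ADD r6, r6, #11: r6=3+11=14
after LDR r6, [r7]: r6=M[204]=3
after ADD r6, r6, #12: r6=3+12=15
after XOR r6, r6, #9: r6=15^9=6
after ADD r7, r7, #4: r7=204+4=208
after SUB r3, r3, #1: r3=4-1=3
CMP r3, #0  (cmp 3,0)
BGT again: taken
after LDR r6, [r7]: r6=M[208]=3
after ADD r6, r6, #11: r6=3+11=14
after LDR r6, [r7]: r6=M[208]=3
after ADD r6, r6, #12: r6=3+12=15
after XOR r6, r6, #9: r6=15^9=6
after ADD r7, r7, #4: r7=208+4=212
after SUB r3, r3, #1: r3=3-1=2
CMP r3, #0  (cmp 2,0)
BGT again: taken
after LDR r6, [r7]: r6=M[212]=19
after ADD r6, r6, #11: r6=19+11=30
after LDR r6, [r7]: r6=M[212]=19
after ADD r6, r6, #12: r6=19+12=31
after XOR r6, r6, #9: r6=31^9=22
after ADD r7, r7, #4: r7=212+4=216
after SUB r3, r3, #1: r3=2-1=1
CMP r3, #0  (cmp 1,0)
BGT again: taken
after LDR r6, [r7]: r6=M[216]=2
after ADD r6, r6, #11: r6=2+11=13
after LDR r6, [r7]: r6=M[216]=2
after ADD r6, r6, #12: r6=2+12=14
after XOR r6, r6, #9: r6=14^9=7
after ADD r7, r7, #4: r7=216+4=220
after SUB r3, r3, #1: r3=1-1=0
CMP r3, #0  (cmp 0,0)
BGT again: not taken
halt.
Total executed instructions: 49.

49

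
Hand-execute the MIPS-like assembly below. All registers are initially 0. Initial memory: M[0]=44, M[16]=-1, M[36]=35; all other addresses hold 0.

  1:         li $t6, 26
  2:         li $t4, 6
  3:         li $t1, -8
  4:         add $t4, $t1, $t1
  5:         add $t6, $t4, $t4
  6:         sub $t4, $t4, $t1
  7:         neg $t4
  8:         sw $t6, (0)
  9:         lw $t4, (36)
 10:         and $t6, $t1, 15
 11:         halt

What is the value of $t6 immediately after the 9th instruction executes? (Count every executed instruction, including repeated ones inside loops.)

$t6=26
$t4=6
$t1=-8
$t4=(-8)+(-8)=-16
$t6=(-16)+(-16)=-32
$t4=(-16)-(-8)=-8
$t4=-(-8)=8
sw $t6, (0) → M[0]=-32
$t4=M[36]=35
After step 9: $t6 = -32.

-32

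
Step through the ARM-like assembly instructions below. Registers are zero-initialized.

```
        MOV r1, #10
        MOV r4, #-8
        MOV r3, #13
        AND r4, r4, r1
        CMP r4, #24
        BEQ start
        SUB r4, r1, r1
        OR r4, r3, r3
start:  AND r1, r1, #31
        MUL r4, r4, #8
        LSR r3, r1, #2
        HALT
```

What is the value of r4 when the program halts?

104

r1=10
r4=-8
r3=13
r4=(-8)&10=8
CMP r4, #24  (cmp 8,24)
BEQ start: not taken
r4=10-10=0
r4=13|13=13
r1=10&31=10
r4=13*8=104
r3=10>>2=2
halt.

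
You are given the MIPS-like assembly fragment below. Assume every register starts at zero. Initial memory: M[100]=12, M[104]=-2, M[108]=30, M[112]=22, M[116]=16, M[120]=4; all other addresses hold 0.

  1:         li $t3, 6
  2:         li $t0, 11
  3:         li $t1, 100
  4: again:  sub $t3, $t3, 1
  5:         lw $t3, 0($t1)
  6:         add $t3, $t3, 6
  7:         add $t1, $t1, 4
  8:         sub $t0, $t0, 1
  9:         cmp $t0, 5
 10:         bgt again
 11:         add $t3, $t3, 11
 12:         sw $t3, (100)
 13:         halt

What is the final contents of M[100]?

21

after li $t3, 6: $t3=6
after li $t0, 11: $t0=11
after li $t1, 100: $t1=100
after sub $t3, $t3, 1: $t3=6-1=5
after lw $t3, 0($t1): $t3=M[100]=12
after add $t3, $t3, 6: $t3=12+6=18
after add $t1, $t1, 4: $t1=100+4=104
after sub $t0, $t0, 1: $t0=11-1=10
cmp $t0, 5  (cmp 10,5)
bgt again: taken
after sub $t3, $t3, 1: $t3=18-1=17
after lw $t3, 0($t1): $t3=M[104]=-2
after add $t3, $t3, 6: $t3=(-2)+6=4
after add $t1, $t1, 4: $t1=104+4=108
after sub $t0, $t0, 1: $t0=10-1=9
cmp $t0, 5  (cmp 9,5)
bgt again: taken
after sub $t3, $t3, 1: $t3=4-1=3
after lw $t3, 0($t1): $t3=M[108]=30
after add $t3, $t3, 6: $t3=30+6=36
after add $t1, $t1, 4: $t1=108+4=112
after sub $t0, $t0, 1: $t0=9-1=8
cmp $t0, 5  (cmp 8,5)
bgt again: taken
after sub $t3, $t3, 1: $t3=36-1=35
after lw $t3, 0($t1): $t3=M[112]=22
after add $t3, $t3, 6: $t3=22+6=28
after add $t1, $t1, 4: $t1=112+4=116
after sub $t0, $t0, 1: $t0=8-1=7
cmp $t0, 5  (cmp 7,5)
bgt again: taken
after sub $t3, $t3, 1: $t3=28-1=27
after lw $t3, 0($t1): $t3=M[116]=16
after add $t3, $t3, 6: $t3=16+6=22
after add $t1, $t1, 4: $t1=116+4=120
after sub $t0, $t0, 1: $t0=7-1=6
cmp $t0, 5  (cmp 6,5)
bgt again: taken
after sub $t3, $t3, 1: $t3=22-1=21
after lw $t3, 0($t1): $t3=M[120]=4
after add $t3, $t3, 6: $t3=4+6=10
after add $t1, $t1, 4: $t1=120+4=124
after sub $t0, $t0, 1: $t0=6-1=5
cmp $t0, 5  (cmp 5,5)
bgt again: not taken
after add $t3, $t3, 11: $t3=10+11=21
sw $t3, (100) → M[100]=21
halt.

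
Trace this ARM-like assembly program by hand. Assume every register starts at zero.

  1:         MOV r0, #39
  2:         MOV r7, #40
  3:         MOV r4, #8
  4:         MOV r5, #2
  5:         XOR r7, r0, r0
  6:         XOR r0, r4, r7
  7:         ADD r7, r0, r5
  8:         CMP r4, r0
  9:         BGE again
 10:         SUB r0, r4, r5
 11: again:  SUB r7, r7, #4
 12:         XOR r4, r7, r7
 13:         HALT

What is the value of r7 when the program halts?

after MOV r0, #39: r0=39
after MOV r7, #40: r7=40
after MOV r4, #8: r4=8
after MOV r5, #2: r5=2
after XOR r7, r0, r0: r7=39^39=0
after XOR r0, r4, r7: r0=8^0=8
after ADD r7, r0, r5: r7=8+2=10
CMP r4, r0  (cmp 8,8)
BGE again: taken
after SUB r7, r7, #4: r7=10-4=6
after XOR r4, r7, r7: r4=6^6=0
halt.

6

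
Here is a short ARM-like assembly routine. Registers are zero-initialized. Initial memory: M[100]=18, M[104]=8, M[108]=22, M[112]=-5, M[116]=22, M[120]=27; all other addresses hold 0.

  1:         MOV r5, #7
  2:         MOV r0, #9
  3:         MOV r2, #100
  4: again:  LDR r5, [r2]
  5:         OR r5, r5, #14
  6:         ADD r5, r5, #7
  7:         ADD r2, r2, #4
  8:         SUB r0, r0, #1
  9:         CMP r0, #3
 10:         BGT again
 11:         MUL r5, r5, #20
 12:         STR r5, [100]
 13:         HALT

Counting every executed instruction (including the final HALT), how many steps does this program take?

48

after MOV r5, #7: r5=7
after MOV r0, #9: r0=9
after MOV r2, #100: r2=100
after LDR r5, [r2]: r5=M[100]=18
after OR r5, r5, #14: r5=18|14=30
after ADD r5, r5, #7: r5=30+7=37
after ADD r2, r2, #4: r2=100+4=104
after SUB r0, r0, #1: r0=9-1=8
CMP r0, #3  (cmp 8,3)
BGT again: taken
after LDR r5, [r2]: r5=M[104]=8
after OR r5, r5, #14: r5=8|14=14
after ADD r5, r5, #7: r5=14+7=21
after ADD r2, r2, #4: r2=104+4=108
after SUB r0, r0, #1: r0=8-1=7
CMP r0, #3  (cmp 7,3)
BGT again: taken
after LDR r5, [r2]: r5=M[108]=22
after OR r5, r5, #14: r5=22|14=30
after ADD r5, r5, #7: r5=30+7=37
after ADD r2, r2, #4: r2=108+4=112
after SUB r0, r0, #1: r0=7-1=6
CMP r0, #3  (cmp 6,3)
BGT again: taken
after LDR r5, [r2]: r5=M[112]=-5
after OR r5, r5, #14: r5=(-5)|14=-1
after ADD r5, r5, #7: r5=(-1)+7=6
after ADD r2, r2, #4: r2=112+4=116
after SUB r0, r0, #1: r0=6-1=5
CMP r0, #3  (cmp 5,3)
BGT again: taken
after LDR r5, [r2]: r5=M[116]=22
after OR r5, r5, #14: r5=22|14=30
after ADD r5, r5, #7: r5=30+7=37
after ADD r2, r2, #4: r2=116+4=120
after SUB r0, r0, #1: r0=5-1=4
CMP r0, #3  (cmp 4,3)
BGT again: taken
after LDR r5, [r2]: r5=M[120]=27
after OR r5, r5, #14: r5=27|14=31
after ADD r5, r5, #7: r5=31+7=38
after ADD r2, r2, #4: r2=120+4=124
after SUB r0, r0, #1: r0=4-1=3
CMP r0, #3  (cmp 3,3)
BGT again: not taken
after MUL r5, r5, #20: r5=38*20=760
STR r5, [100] → M[100]=760
halt.
Total executed instructions: 48.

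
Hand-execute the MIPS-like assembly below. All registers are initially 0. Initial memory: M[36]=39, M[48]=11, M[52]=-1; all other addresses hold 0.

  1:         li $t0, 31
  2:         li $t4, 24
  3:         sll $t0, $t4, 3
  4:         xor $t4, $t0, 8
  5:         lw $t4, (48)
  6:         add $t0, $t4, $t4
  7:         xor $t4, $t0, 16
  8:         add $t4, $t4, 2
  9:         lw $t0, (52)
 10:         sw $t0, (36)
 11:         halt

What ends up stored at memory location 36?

li $t0, 31 → $t0=31
li $t4, 24 → $t4=24
sll $t0, $t4, 3 → $t0=24<<3=192
xor $t4, $t0, 8 → $t4=192^8=200
lw $t4, (48) → $t4=M[48]=11
add $t0, $t4, $t4 → $t0=11+11=22
xor $t4, $t0, 16 → $t4=22^16=6
add $t4, $t4, 2 → $t4=6+2=8
lw $t0, (52) → $t0=M[52]=-1
sw $t0, (36) → M[36]=-1
halt.

-1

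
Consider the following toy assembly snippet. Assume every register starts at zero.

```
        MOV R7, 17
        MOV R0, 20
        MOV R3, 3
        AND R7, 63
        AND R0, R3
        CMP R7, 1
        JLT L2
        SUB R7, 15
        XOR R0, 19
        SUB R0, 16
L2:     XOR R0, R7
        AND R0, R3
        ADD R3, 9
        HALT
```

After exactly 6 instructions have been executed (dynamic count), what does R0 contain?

after MOV R7, 17: R7=17
after MOV R0, 20: R0=20
after MOV R3, 3: R3=3
after AND R7, 63: R7=17&63=17
after AND R0, R3: R0=20&3=0
CMP R7, 1  (cmp 17,1)
After step 6: R0 = 0.

0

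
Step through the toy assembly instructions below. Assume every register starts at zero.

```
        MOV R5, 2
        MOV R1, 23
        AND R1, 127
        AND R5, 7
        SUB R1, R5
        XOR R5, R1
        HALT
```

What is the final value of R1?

21

after MOV R5, 2: R5=2
after MOV R1, 23: R1=23
after AND R1, 127: R1=23&127=23
after AND R5, 7: R5=2&7=2
after SUB R1, R5: R1=23-2=21
after XOR R5, R1: R5=2^21=23
halt.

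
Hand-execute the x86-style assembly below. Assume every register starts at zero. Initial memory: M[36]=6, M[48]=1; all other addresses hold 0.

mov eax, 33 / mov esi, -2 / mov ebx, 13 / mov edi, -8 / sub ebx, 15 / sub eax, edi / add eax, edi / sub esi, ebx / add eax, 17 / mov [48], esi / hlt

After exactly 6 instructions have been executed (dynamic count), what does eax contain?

41

mov eax, 33 → eax=33
mov esi, -2 → esi=-2
mov ebx, 13 → ebx=13
mov edi, -8 → edi=-8
sub ebx, 15 → ebx=13-15=-2
sub eax, edi → eax=33-(-8)=41
After step 6: eax = 41.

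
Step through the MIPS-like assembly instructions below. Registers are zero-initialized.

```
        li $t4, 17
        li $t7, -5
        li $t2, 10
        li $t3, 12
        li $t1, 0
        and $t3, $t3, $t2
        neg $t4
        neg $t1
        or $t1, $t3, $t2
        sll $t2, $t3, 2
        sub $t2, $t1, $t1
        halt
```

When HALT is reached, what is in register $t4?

after li $t4, 17: $t4=17
after li $t7, -5: $t7=-5
after li $t2, 10: $t2=10
after li $t3, 12: $t3=12
after li $t1, 0: $t1=0
after and $t3, $t3, $t2: $t3=12&10=8
after neg $t4: $t4=-(17)=-17
after neg $t1: $t1=-(0)=0
after or $t1, $t3, $t2: $t1=8|10=10
after sll $t2, $t3, 2: $t2=8<<2=32
after sub $t2, $t1, $t1: $t2=10-10=0
halt.

-17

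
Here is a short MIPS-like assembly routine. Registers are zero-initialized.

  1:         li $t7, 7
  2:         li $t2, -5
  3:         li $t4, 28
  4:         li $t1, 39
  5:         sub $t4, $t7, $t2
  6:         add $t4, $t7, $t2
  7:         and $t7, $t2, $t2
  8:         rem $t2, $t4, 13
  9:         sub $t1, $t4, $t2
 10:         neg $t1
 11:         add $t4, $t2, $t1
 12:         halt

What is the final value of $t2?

after li $t7, 7: $t7=7
after li $t2, -5: $t2=-5
after li $t4, 28: $t4=28
after li $t1, 39: $t1=39
after sub $t4, $t7, $t2: $t4=7-(-5)=12
after add $t4, $t7, $t2: $t4=7+(-5)=2
after and $t7, $t2, $t2: $t7=(-5)&(-5)=-5
after rem $t2, $t4, 13: $t2=2%13=2
after sub $t1, $t4, $t2: $t1=2-2=0
after neg $t1: $t1=-(0)=0
after add $t4, $t2, $t1: $t4=2+0=2
halt.

2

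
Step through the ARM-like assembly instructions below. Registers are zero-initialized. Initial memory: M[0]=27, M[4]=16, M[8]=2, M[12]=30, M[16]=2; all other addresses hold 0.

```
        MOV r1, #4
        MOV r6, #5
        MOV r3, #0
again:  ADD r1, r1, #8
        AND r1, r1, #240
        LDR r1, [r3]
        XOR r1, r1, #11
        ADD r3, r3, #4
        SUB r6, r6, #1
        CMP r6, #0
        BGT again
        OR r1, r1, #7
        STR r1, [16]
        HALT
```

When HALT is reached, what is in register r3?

20

MOV r1, #4 → r1=4
MOV r6, #5 → r6=5
MOV r3, #0 → r3=0
ADD r1, r1, #8 → r1=4+8=12
AND r1, r1, #240 → r1=12&240=0
LDR r1, [r3] → r1=M[0]=27
XOR r1, r1, #11 → r1=27^11=16
ADD r3, r3, #4 → r3=0+4=4
SUB r6, r6, #1 → r6=5-1=4
CMP r6, #0  (cmp 4,0)
BGT again: taken
ADD r1, r1, #8 → r1=16+8=24
AND r1, r1, #240 → r1=24&240=16
LDR r1, [r3] → r1=M[4]=16
XOR r1, r1, #11 → r1=16^11=27
ADD r3, r3, #4 → r3=4+4=8
SUB r6, r6, #1 → r6=4-1=3
CMP r6, #0  (cmp 3,0)
BGT again: taken
ADD r1, r1, #8 → r1=27+8=35
AND r1, r1, #240 → r1=35&240=32
LDR r1, [r3] → r1=M[8]=2
XOR r1, r1, #11 → r1=2^11=9
ADD r3, r3, #4 → r3=8+4=12
SUB r6, r6, #1 → r6=3-1=2
CMP r6, #0  (cmp 2,0)
BGT again: taken
ADD r1, r1, #8 → r1=9+8=17
AND r1, r1, #240 → r1=17&240=16
LDR r1, [r3] → r1=M[12]=30
XOR r1, r1, #11 → r1=30^11=21
ADD r3, r3, #4 → r3=12+4=16
SUB r6, r6, #1 → r6=2-1=1
CMP r6, #0  (cmp 1,0)
BGT again: taken
ADD r1, r1, #8 → r1=21+8=29
AND r1, r1, #240 → r1=29&240=16
LDR r1, [r3] → r1=M[16]=2
XOR r1, r1, #11 → r1=2^11=9
ADD r3, r3, #4 → r3=16+4=20
SUB r6, r6, #1 → r6=1-1=0
CMP r6, #0  (cmp 0,0)
BGT again: not taken
OR r1, r1, #7 → r1=9|7=15
STR r1, [16] → M[16]=15
halt.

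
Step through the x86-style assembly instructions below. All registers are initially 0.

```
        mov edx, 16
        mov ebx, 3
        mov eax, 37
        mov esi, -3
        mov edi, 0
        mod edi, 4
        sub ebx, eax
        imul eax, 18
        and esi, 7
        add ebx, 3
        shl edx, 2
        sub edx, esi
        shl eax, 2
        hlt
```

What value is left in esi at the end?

5

mov edx, 16 → edx=16
mov ebx, 3 → ebx=3
mov eax, 37 → eax=37
mov esi, -3 → esi=-3
mov edi, 0 → edi=0
mod edi, 4 → edi=0%4=0
sub ebx, eax → ebx=3-37=-34
imul eax, 18 → eax=37*18=666
and esi, 7 → esi=(-3)&7=5
add ebx, 3 → ebx=(-34)+3=-31
shl edx, 2 → edx=16<<2=64
sub edx, esi → edx=64-5=59
shl eax, 2 → eax=666<<2=2664
halt.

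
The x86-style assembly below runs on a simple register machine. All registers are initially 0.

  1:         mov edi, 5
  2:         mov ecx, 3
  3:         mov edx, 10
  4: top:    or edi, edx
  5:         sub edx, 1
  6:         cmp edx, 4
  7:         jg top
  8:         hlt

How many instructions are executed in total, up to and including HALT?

edi=5
ecx=3
edx=10
edi=5|10=15
edx=10-1=9
cmp edx, 4  (cmp 9,4)
jg top: taken
edi=15|9=15
edx=9-1=8
cmp edx, 4  (cmp 8,4)
jg top: taken
edi=15|8=15
edx=8-1=7
cmp edx, 4  (cmp 7,4)
jg top: taken
edi=15|7=15
edx=7-1=6
cmp edx, 4  (cmp 6,4)
jg top: taken
edi=15|6=15
edx=6-1=5
cmp edx, 4  (cmp 5,4)
jg top: taken
edi=15|5=15
edx=5-1=4
cmp edx, 4  (cmp 4,4)
jg top: not taken
halt.
Total executed instructions: 28.

28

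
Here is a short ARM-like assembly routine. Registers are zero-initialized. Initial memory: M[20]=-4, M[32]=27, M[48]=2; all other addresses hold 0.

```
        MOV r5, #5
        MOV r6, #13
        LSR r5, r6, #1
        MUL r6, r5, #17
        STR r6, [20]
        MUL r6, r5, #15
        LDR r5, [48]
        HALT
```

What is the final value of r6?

90

r5=5
r6=13
r5=13>>1=6
r6=6*17=102
STR r6, [20] → M[20]=102
r6=6*15=90
r5=M[48]=2
halt.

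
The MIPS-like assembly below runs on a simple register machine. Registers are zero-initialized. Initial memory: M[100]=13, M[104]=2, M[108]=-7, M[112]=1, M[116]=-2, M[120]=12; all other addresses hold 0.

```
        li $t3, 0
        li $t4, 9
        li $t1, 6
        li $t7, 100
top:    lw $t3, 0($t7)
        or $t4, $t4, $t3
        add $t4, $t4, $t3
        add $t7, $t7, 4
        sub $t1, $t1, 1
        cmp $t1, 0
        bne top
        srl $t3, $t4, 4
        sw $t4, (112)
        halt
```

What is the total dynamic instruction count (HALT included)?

after li $t3, 0: $t3=0
after li $t4, 9: $t4=9
after li $t1, 6: $t1=6
after li $t7, 100: $t7=100
after lw $t3, 0($t7): $t3=M[100]=13
after or $t4, $t4, $t3: $t4=9|13=13
after add $t4, $t4, $t3: $t4=13+13=26
after add $t7, $t7, 4: $t7=100+4=104
after sub $t1, $t1, 1: $t1=6-1=5
cmp $t1, 0  (cmp 5,0)
bne top: taken
after lw $t3, 0($t7): $t3=M[104]=2
after or $t4, $t4, $t3: $t4=26|2=26
after add $t4, $t4, $t3: $t4=26+2=28
after add $t7, $t7, 4: $t7=104+4=108
after sub $t1, $t1, 1: $t1=5-1=4
cmp $t1, 0  (cmp 4,0)
bne top: taken
after lw $t3, 0($t7): $t3=M[108]=-7
after or $t4, $t4, $t3: $t4=28|(-7)=-3
after add $t4, $t4, $t3: $t4=(-3)+(-7)=-10
after add $t7, $t7, 4: $t7=108+4=112
after sub $t1, $t1, 1: $t1=4-1=3
cmp $t1, 0  (cmp 3,0)
bne top: taken
after lw $t3, 0($t7): $t3=M[112]=1
after or $t4, $t4, $t3: $t4=(-10)|1=-9
after add $t4, $t4, $t3: $t4=(-9)+1=-8
after add $t7, $t7, 4: $t7=112+4=116
after sub $t1, $t1, 1: $t1=3-1=2
cmp $t1, 0  (cmp 2,0)
bne top: taken
after lw $t3, 0($t7): $t3=M[116]=-2
after or $t4, $t4, $t3: $t4=(-8)|(-2)=-2
after add $t4, $t4, $t3: $t4=(-2)+(-2)=-4
after add $t7, $t7, 4: $t7=116+4=120
after sub $t1, $t1, 1: $t1=2-1=1
cmp $t1, 0  (cmp 1,0)
bne top: taken
after lw $t3, 0($t7): $t3=M[120]=12
after or $t4, $t4, $t3: $t4=(-4)|12=-4
after add $t4, $t4, $t3: $t4=(-4)+12=8
after add $t7, $t7, 4: $t7=120+4=124
after sub $t1, $t1, 1: $t1=1-1=0
cmp $t1, 0  (cmp 0,0)
bne top: not taken
after srl $t3, $t4, 4: $t3=8>>4=0
sw $t4, (112) → M[112]=8
halt.
Total executed instructions: 49.

49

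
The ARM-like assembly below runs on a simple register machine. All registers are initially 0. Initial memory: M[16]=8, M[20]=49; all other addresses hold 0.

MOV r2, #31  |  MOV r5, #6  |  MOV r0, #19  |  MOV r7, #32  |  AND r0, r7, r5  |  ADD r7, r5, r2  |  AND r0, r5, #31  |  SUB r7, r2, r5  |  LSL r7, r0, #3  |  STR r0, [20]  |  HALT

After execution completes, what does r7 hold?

48

after MOV r2, #31: r2=31
after MOV r5, #6: r5=6
after MOV r0, #19: r0=19
after MOV r7, #32: r7=32
after AND r0, r7, r5: r0=32&6=0
after ADD r7, r5, r2: r7=6+31=37
after AND r0, r5, #31: r0=6&31=6
after SUB r7, r2, r5: r7=31-6=25
after LSL r7, r0, #3: r7=6<<3=48
STR r0, [20] → M[20]=6
halt.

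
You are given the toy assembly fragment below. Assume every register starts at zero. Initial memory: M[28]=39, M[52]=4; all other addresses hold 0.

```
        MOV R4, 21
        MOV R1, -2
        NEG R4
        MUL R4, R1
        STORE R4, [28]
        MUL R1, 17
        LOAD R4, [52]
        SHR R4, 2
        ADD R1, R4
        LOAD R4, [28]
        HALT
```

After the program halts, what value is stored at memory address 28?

MOV R4, 21 → R4=21
MOV R1, -2 → R1=-2
NEG R4 → R4=-(21)=-21
MUL R4, R1 → R4=(-21)*(-2)=42
STORE R4, [28] → M[28]=42
MUL R1, 17 → R1=(-2)*17=-34
LOAD R4, [52] → R4=M[52]=4
SHR R4, 2 → R4=4>>2=1
ADD R1, R4 → R1=(-34)+1=-33
LOAD R4, [28] → R4=M[28]=42
halt.

42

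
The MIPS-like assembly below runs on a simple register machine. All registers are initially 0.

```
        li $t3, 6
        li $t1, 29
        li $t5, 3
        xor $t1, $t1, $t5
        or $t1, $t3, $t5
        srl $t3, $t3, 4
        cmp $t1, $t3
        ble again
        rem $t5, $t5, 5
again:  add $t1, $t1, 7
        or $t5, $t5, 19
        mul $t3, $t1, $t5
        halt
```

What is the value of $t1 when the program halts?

$t3=6
$t1=29
$t5=3
$t1=29^3=30
$t1=6|3=7
$t3=6>>4=0
cmp $t1, $t3  (cmp 7,0)
ble again: not taken
$t5=3%5=3
$t1=7+7=14
$t5=3|19=19
$t3=14*19=266
halt.

14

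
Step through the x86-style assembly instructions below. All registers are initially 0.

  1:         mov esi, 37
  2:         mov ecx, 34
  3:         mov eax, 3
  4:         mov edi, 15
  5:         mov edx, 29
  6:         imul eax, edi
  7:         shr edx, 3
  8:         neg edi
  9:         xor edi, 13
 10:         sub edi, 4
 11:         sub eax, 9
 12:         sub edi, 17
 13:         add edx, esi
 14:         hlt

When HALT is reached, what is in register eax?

after mov esi, 37: esi=37
after mov ecx, 34: ecx=34
after mov eax, 3: eax=3
after mov edi, 15: edi=15
after mov edx, 29: edx=29
after imul eax, edi: eax=3*15=45
after shr edx, 3: edx=29>>3=3
after neg edi: edi=-(15)=-15
after xor edi, 13: edi=(-15)^13=-4
after sub edi, 4: edi=(-4)-4=-8
after sub eax, 9: eax=45-9=36
after sub edi, 17: edi=(-8)-17=-25
after add edx, esi: edx=3+37=40
halt.

36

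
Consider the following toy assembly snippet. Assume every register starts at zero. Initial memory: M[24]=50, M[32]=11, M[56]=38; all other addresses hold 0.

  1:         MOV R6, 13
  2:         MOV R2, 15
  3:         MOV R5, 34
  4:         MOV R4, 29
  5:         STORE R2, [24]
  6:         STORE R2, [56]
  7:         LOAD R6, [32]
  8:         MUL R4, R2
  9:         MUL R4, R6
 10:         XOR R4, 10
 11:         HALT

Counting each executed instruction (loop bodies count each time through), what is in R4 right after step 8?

435

R6=13
R2=15
R5=34
R4=29
STORE R2, [24] → M[24]=15
STORE R2, [56] → M[56]=15
R6=M[32]=11
R4=29*15=435
After step 8: R4 = 435.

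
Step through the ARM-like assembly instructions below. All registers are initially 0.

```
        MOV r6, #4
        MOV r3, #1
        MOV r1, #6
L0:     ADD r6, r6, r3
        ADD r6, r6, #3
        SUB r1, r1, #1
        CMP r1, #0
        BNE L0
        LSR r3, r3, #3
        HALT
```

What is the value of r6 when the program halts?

28

MOV r6, #4 → r6=4
MOV r3, #1 → r3=1
MOV r1, #6 → r1=6
ADD r6, r6, r3 → r6=4+1=5
ADD r6, r6, #3 → r6=5+3=8
SUB r1, r1, #1 → r1=6-1=5
CMP r1, #0  (cmp 5,0)
BNE L0: taken
ADD r6, r6, r3 → r6=8+1=9
ADD r6, r6, #3 → r6=9+3=12
SUB r1, r1, #1 → r1=5-1=4
CMP r1, #0  (cmp 4,0)
BNE L0: taken
ADD r6, r6, r3 → r6=12+1=13
ADD r6, r6, #3 → r6=13+3=16
SUB r1, r1, #1 → r1=4-1=3
CMP r1, #0  (cmp 3,0)
BNE L0: taken
ADD r6, r6, r3 → r6=16+1=17
ADD r6, r6, #3 → r6=17+3=20
SUB r1, r1, #1 → r1=3-1=2
CMP r1, #0  (cmp 2,0)
BNE L0: taken
ADD r6, r6, r3 → r6=20+1=21
ADD r6, r6, #3 → r6=21+3=24
SUB r1, r1, #1 → r1=2-1=1
CMP r1, #0  (cmp 1,0)
BNE L0: taken
ADD r6, r6, r3 → r6=24+1=25
ADD r6, r6, #3 → r6=25+3=28
SUB r1, r1, #1 → r1=1-1=0
CMP r1, #0  (cmp 0,0)
BNE L0: not taken
LSR r3, r3, #3 → r3=1>>3=0
halt.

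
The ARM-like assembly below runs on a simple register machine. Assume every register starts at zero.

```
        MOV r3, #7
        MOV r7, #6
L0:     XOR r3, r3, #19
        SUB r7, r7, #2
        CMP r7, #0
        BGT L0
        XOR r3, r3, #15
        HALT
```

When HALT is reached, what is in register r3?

MOV r3, #7 → r3=7
MOV r7, #6 → r7=6
XOR r3, r3, #19 → r3=7^19=20
SUB r7, r7, #2 → r7=6-2=4
CMP r7, #0  (cmp 4,0)
BGT L0: taken
XOR r3, r3, #19 → r3=20^19=7
SUB r7, r7, #2 → r7=4-2=2
CMP r7, #0  (cmp 2,0)
BGT L0: taken
XOR r3, r3, #19 → r3=7^19=20
SUB r7, r7, #2 → r7=2-2=0
CMP r7, #0  (cmp 0,0)
BGT L0: not taken
XOR r3, r3, #15 → r3=20^15=27
halt.

27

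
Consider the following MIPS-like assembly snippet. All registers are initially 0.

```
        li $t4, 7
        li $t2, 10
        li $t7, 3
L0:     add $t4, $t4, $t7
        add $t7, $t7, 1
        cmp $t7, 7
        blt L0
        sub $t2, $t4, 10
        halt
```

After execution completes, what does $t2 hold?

$t4=7
$t2=10
$t7=3
$t4=7+3=10
$t7=3+1=4
cmp $t7, 7  (cmp 4,7)
blt L0: taken
$t4=10+4=14
$t7=4+1=5
cmp $t7, 7  (cmp 5,7)
blt L0: taken
$t4=14+5=19
$t7=5+1=6
cmp $t7, 7  (cmp 6,7)
blt L0: taken
$t4=19+6=25
$t7=6+1=7
cmp $t7, 7  (cmp 7,7)
blt L0: not taken
$t2=25-10=15
halt.

15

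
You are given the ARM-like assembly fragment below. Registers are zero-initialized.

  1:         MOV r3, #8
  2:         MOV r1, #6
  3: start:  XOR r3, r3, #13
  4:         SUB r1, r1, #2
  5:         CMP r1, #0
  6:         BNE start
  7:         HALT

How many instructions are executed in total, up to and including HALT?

15

MOV r3, #8 → r3=8
MOV r1, #6 → r1=6
XOR r3, r3, #13 → r3=8^13=5
SUB r1, r1, #2 → r1=6-2=4
CMP r1, #0  (cmp 4,0)
BNE start: taken
XOR r3, r3, #13 → r3=5^13=8
SUB r1, r1, #2 → r1=4-2=2
CMP r1, #0  (cmp 2,0)
BNE start: taken
XOR r3, r3, #13 → r3=8^13=5
SUB r1, r1, #2 → r1=2-2=0
CMP r1, #0  (cmp 0,0)
BNE start: not taken
halt.
Total executed instructions: 15.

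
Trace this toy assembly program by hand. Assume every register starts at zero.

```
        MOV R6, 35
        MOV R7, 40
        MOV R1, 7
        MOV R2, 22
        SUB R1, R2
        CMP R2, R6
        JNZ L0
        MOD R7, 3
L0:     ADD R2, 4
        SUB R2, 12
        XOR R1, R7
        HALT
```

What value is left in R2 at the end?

R6=35
R7=40
R1=7
R2=22
R1=7-22=-15
CMP R2, R6  (cmp 22,35)
JNZ L0: taken
R2=22+4=26
R2=26-12=14
R1=(-15)^40=-39
halt.

14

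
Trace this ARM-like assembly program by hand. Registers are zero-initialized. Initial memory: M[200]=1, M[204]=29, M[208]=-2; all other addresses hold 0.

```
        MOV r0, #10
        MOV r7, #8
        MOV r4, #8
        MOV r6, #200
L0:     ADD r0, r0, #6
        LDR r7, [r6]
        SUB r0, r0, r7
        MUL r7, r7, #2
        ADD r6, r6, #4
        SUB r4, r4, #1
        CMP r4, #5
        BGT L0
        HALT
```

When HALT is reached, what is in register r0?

0

MOV r0, #10 → r0=10
MOV r7, #8 → r7=8
MOV r4, #8 → r4=8
MOV r6, #200 → r6=200
ADD r0, r0, #6 → r0=10+6=16
LDR r7, [r6] → r7=M[200]=1
SUB r0, r0, r7 → r0=16-1=15
MUL r7, r7, #2 → r7=1*2=2
ADD r6, r6, #4 → r6=200+4=204
SUB r4, r4, #1 → r4=8-1=7
CMP r4, #5  (cmp 7,5)
BGT L0: taken
ADD r0, r0, #6 → r0=15+6=21
LDR r7, [r6] → r7=M[204]=29
SUB r0, r0, r7 → r0=21-29=-8
MUL r7, r7, #2 → r7=29*2=58
ADD r6, r6, #4 → r6=204+4=208
SUB r4, r4, #1 → r4=7-1=6
CMP r4, #5  (cmp 6,5)
BGT L0: taken
ADD r0, r0, #6 → r0=(-8)+6=-2
LDR r7, [r6] → r7=M[208]=-2
SUB r0, r0, r7 → r0=(-2)-(-2)=0
MUL r7, r7, #2 → r7=(-2)*2=-4
ADD r6, r6, #4 → r6=208+4=212
SUB r4, r4, #1 → r4=6-1=5
CMP r4, #5  (cmp 5,5)
BGT L0: not taken
halt.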